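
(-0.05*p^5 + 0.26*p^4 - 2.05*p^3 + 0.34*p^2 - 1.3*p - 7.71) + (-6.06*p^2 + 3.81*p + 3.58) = -0.05*p^5 + 0.26*p^4 - 2.05*p^3 - 5.72*p^2 + 2.51*p - 4.13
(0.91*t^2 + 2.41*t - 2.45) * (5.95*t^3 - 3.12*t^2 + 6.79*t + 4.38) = 5.4145*t^5 + 11.5003*t^4 - 15.9178*t^3 + 27.9937*t^2 - 6.0797*t - 10.731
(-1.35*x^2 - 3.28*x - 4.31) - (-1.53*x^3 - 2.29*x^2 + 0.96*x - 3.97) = 1.53*x^3 + 0.94*x^2 - 4.24*x - 0.339999999999999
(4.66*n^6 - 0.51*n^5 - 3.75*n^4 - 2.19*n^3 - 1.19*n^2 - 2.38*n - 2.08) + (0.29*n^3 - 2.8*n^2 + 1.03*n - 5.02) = 4.66*n^6 - 0.51*n^5 - 3.75*n^4 - 1.9*n^3 - 3.99*n^2 - 1.35*n - 7.1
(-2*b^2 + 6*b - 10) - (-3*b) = -2*b^2 + 9*b - 10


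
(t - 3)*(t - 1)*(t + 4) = t^3 - 13*t + 12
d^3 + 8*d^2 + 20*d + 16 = (d + 2)^2*(d + 4)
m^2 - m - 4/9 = (m - 4/3)*(m + 1/3)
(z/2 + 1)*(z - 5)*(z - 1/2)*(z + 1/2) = z^4/2 - 3*z^3/2 - 41*z^2/8 + 3*z/8 + 5/4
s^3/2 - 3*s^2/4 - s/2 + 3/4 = (s/2 + 1/2)*(s - 3/2)*(s - 1)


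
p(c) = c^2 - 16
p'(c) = 2*c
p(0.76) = -15.42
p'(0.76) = 1.52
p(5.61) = 15.47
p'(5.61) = 11.22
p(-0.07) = -16.00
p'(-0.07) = -0.14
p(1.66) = -13.24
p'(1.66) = 3.32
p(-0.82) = -15.33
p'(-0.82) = -1.64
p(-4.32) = 2.66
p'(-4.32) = -8.64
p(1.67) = -13.21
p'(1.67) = 3.34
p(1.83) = -12.65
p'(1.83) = 3.66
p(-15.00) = 209.00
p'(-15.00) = -30.00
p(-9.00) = 65.00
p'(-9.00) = -18.00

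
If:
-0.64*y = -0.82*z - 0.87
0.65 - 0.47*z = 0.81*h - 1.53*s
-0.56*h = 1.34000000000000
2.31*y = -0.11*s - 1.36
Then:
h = -2.39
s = -2.13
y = -0.49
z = -1.44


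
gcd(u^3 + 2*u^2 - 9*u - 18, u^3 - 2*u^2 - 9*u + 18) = u^2 - 9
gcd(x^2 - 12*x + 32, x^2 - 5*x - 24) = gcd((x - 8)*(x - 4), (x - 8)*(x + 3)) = x - 8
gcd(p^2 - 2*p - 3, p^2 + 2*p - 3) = 1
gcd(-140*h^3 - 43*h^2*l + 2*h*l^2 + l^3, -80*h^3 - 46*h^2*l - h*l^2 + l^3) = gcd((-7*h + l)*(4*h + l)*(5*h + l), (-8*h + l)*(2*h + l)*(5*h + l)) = 5*h + l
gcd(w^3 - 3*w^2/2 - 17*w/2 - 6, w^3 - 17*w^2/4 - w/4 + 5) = w^2 - 3*w - 4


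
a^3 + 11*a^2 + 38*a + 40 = (a + 2)*(a + 4)*(a + 5)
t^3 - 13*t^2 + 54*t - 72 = (t - 6)*(t - 4)*(t - 3)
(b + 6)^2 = b^2 + 12*b + 36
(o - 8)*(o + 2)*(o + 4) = o^3 - 2*o^2 - 40*o - 64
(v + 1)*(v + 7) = v^2 + 8*v + 7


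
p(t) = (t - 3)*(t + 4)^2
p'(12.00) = 544.00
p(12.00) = 2304.00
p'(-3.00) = -11.00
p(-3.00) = -6.00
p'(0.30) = -4.73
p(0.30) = -49.92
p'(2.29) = 30.63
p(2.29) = -28.09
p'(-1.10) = -15.37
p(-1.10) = -34.48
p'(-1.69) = -16.33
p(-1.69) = -25.03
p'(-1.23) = -15.76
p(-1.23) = -32.46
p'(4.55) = 99.61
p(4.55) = 113.31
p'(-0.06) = -8.59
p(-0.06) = -47.50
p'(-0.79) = -14.03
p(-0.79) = -39.05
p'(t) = (t - 3)*(2*t + 8) + (t + 4)^2 = (t + 4)*(3*t - 2)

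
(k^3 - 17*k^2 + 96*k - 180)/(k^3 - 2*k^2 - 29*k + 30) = (k^2 - 11*k + 30)/(k^2 + 4*k - 5)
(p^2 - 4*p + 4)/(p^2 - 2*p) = (p - 2)/p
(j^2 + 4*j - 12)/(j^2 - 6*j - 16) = (-j^2 - 4*j + 12)/(-j^2 + 6*j + 16)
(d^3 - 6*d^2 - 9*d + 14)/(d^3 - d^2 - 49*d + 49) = (d + 2)/(d + 7)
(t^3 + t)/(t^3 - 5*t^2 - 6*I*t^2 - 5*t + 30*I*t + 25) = t*(t + I)/(t^2 - 5*t*(1 + I) + 25*I)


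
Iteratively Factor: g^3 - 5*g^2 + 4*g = (g)*(g^2 - 5*g + 4) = g*(g - 1)*(g - 4)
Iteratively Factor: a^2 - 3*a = (a - 3)*(a)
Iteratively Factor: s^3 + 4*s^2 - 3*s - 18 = (s + 3)*(s^2 + s - 6) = (s - 2)*(s + 3)*(s + 3)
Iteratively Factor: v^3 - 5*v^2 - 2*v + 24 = (v - 4)*(v^2 - v - 6) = (v - 4)*(v + 2)*(v - 3)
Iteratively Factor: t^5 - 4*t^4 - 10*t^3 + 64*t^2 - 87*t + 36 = (t - 1)*(t^4 - 3*t^3 - 13*t^2 + 51*t - 36) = (t - 1)^2*(t^3 - 2*t^2 - 15*t + 36) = (t - 1)^2*(t + 4)*(t^2 - 6*t + 9) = (t - 3)*(t - 1)^2*(t + 4)*(t - 3)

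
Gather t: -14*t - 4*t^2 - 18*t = -4*t^2 - 32*t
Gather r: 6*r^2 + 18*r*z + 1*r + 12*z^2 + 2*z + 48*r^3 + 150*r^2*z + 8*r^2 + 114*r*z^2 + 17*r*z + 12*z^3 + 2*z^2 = 48*r^3 + r^2*(150*z + 14) + r*(114*z^2 + 35*z + 1) + 12*z^3 + 14*z^2 + 2*z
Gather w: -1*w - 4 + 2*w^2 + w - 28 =2*w^2 - 32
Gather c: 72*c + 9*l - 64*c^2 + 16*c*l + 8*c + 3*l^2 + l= -64*c^2 + c*(16*l + 80) + 3*l^2 + 10*l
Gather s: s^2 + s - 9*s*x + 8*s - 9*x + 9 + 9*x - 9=s^2 + s*(9 - 9*x)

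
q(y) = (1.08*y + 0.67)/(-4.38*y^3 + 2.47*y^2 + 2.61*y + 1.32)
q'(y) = (1.08*y + 0.67)*(13.14*y^2 - 4.94*y - 2.61)/(-4.38*y^3 + 2.47*y^2 + 2.61*y + 1.32)^2 + 1.08/(-4.38*y^3 + 2.47*y^2 + 2.61*y + 1.32) = (9.4608*y^3 + 6.1362*y^2 - 3.3098*y - 0.3231)/(19.1844*y^6 - 21.6372*y^5 - 16.7627*y^4 + 1.3302*y^3 + 13.3329*y^2 + 6.8904*y + 1.7424)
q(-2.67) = -0.02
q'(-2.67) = -0.01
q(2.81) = -0.05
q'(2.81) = 0.05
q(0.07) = 0.49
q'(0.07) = -0.23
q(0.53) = 0.45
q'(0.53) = 0.14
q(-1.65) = -0.05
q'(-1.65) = -0.04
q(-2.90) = -0.02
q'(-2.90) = -0.01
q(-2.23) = -0.03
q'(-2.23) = -0.02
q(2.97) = -0.05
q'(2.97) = 0.04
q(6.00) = -0.01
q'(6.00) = 0.00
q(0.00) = 0.51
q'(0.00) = -0.19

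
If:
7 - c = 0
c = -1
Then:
No Solution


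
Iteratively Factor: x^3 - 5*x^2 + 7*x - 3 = (x - 1)*(x^2 - 4*x + 3) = (x - 1)^2*(x - 3)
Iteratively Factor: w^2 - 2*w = (w)*(w - 2)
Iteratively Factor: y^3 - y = (y)*(y^2 - 1) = y*(y + 1)*(y - 1)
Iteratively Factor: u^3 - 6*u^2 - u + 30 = (u + 2)*(u^2 - 8*u + 15) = (u - 5)*(u + 2)*(u - 3)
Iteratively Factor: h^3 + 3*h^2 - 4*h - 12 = (h + 3)*(h^2 - 4) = (h - 2)*(h + 3)*(h + 2)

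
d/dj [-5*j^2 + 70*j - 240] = 70 - 10*j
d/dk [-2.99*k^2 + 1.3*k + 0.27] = 1.3 - 5.98*k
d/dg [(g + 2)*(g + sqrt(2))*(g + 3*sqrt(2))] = 3*g^2 + 4*g + 8*sqrt(2)*g + 6 + 8*sqrt(2)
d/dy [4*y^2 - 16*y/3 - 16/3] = 8*y - 16/3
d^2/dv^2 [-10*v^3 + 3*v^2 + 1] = 6 - 60*v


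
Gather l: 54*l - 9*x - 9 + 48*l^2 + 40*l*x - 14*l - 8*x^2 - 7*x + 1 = 48*l^2 + l*(40*x + 40) - 8*x^2 - 16*x - 8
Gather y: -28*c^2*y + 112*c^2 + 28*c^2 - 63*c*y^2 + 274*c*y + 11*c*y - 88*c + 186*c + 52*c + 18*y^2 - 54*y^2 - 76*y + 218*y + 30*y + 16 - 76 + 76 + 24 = 140*c^2 + 150*c + y^2*(-63*c - 36) + y*(-28*c^2 + 285*c + 172) + 40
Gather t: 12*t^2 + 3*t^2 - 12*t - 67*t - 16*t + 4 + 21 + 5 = 15*t^2 - 95*t + 30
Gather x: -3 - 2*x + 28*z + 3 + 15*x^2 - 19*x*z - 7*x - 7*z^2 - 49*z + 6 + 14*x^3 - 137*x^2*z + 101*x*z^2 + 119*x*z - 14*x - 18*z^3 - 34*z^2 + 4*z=14*x^3 + x^2*(15 - 137*z) + x*(101*z^2 + 100*z - 23) - 18*z^3 - 41*z^2 - 17*z + 6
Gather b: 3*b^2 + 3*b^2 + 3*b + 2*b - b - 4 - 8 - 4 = 6*b^2 + 4*b - 16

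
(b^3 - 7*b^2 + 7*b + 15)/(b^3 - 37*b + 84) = (b^2 - 4*b - 5)/(b^2 + 3*b - 28)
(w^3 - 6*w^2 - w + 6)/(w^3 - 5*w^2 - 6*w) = (w - 1)/w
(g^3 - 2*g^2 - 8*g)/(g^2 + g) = (g^2 - 2*g - 8)/(g + 1)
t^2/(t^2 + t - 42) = t^2/(t^2 + t - 42)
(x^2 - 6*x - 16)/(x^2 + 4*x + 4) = (x - 8)/(x + 2)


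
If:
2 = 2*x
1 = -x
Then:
No Solution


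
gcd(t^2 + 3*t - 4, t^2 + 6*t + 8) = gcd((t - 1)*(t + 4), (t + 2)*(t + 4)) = t + 4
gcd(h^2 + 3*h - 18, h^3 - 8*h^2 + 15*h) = h - 3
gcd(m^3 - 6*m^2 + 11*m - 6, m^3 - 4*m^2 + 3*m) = m^2 - 4*m + 3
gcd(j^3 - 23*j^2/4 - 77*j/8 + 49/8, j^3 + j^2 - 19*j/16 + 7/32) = j^2 + 5*j/4 - 7/8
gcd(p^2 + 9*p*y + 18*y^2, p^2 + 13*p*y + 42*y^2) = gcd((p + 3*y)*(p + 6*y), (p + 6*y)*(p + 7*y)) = p + 6*y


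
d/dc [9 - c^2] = -2*c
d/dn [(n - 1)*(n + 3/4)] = 2*n - 1/4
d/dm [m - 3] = 1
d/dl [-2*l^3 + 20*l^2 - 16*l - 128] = -6*l^2 + 40*l - 16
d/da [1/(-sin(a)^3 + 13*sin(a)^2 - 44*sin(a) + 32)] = (3*sin(a)^2 - 26*sin(a) + 44)*cos(a)/(sin(a)^3 - 13*sin(a)^2 + 44*sin(a) - 32)^2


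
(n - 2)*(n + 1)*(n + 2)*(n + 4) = n^4 + 5*n^3 - 20*n - 16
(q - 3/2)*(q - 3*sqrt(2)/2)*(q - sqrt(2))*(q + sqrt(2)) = q^4 - 3*sqrt(2)*q^3/2 - 3*q^3/2 - 2*q^2 + 9*sqrt(2)*q^2/4 + 3*q + 3*sqrt(2)*q - 9*sqrt(2)/2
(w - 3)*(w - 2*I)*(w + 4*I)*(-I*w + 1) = -I*w^4 + 3*w^3 + 3*I*w^3 - 9*w^2 - 6*I*w^2 + 8*w + 18*I*w - 24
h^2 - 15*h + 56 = (h - 8)*(h - 7)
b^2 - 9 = (b - 3)*(b + 3)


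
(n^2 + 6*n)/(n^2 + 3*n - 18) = n/(n - 3)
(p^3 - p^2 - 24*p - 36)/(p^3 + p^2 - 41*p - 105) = (p^2 - 4*p - 12)/(p^2 - 2*p - 35)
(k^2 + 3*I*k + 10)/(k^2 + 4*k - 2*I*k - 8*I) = (k + 5*I)/(k + 4)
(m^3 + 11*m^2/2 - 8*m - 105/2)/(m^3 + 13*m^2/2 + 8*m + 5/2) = (2*m^2 + m - 21)/(2*m^2 + 3*m + 1)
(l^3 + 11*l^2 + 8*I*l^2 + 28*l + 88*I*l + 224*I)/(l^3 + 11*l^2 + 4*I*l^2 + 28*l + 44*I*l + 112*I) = (l + 8*I)/(l + 4*I)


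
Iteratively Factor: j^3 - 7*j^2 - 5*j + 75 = (j - 5)*(j^2 - 2*j - 15) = (j - 5)^2*(j + 3)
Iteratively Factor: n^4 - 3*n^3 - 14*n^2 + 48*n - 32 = (n + 4)*(n^3 - 7*n^2 + 14*n - 8) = (n - 2)*(n + 4)*(n^2 - 5*n + 4) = (n - 2)*(n - 1)*(n + 4)*(n - 4)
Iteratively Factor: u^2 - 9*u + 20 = (u - 4)*(u - 5)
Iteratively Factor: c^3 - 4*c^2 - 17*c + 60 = (c - 3)*(c^2 - c - 20) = (c - 3)*(c + 4)*(c - 5)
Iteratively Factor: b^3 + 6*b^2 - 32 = (b - 2)*(b^2 + 8*b + 16) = (b - 2)*(b + 4)*(b + 4)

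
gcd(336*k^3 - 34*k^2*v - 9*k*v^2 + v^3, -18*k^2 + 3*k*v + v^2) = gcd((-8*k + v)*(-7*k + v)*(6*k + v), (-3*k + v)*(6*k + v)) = 6*k + v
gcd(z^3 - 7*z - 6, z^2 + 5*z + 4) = z + 1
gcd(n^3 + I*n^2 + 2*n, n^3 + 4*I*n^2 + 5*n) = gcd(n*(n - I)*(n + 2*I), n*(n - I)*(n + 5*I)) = n^2 - I*n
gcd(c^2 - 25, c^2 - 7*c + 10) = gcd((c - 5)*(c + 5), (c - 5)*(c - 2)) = c - 5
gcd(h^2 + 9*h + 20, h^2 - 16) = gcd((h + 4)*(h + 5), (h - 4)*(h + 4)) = h + 4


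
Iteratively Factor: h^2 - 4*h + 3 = (h - 1)*(h - 3)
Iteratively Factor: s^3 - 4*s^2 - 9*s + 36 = (s - 4)*(s^2 - 9) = (s - 4)*(s + 3)*(s - 3)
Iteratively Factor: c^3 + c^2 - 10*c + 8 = (c + 4)*(c^2 - 3*c + 2) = (c - 1)*(c + 4)*(c - 2)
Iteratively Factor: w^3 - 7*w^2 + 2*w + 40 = (w + 2)*(w^2 - 9*w + 20) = (w - 4)*(w + 2)*(w - 5)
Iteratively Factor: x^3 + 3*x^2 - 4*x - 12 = (x - 2)*(x^2 + 5*x + 6) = (x - 2)*(x + 3)*(x + 2)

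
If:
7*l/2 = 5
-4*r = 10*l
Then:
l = 10/7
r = -25/7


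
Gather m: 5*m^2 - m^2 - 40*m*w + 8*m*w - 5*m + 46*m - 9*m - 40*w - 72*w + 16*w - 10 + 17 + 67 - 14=4*m^2 + m*(32 - 32*w) - 96*w + 60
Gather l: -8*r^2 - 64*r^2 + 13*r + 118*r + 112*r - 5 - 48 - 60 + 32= -72*r^2 + 243*r - 81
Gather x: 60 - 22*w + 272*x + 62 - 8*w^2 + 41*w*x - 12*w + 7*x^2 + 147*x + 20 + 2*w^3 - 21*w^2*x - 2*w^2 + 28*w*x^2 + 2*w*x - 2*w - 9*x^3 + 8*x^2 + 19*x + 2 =2*w^3 - 10*w^2 - 36*w - 9*x^3 + x^2*(28*w + 15) + x*(-21*w^2 + 43*w + 438) + 144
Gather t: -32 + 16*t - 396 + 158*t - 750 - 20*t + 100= 154*t - 1078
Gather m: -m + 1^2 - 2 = -m - 1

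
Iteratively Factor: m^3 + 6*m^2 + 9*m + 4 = (m + 1)*(m^2 + 5*m + 4) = (m + 1)^2*(m + 4)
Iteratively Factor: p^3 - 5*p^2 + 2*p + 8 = (p + 1)*(p^2 - 6*p + 8) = (p - 2)*(p + 1)*(p - 4)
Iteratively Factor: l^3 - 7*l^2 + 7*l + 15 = (l - 5)*(l^2 - 2*l - 3) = (l - 5)*(l - 3)*(l + 1)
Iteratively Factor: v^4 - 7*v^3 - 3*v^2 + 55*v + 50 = (v + 1)*(v^3 - 8*v^2 + 5*v + 50) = (v + 1)*(v + 2)*(v^2 - 10*v + 25) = (v - 5)*(v + 1)*(v + 2)*(v - 5)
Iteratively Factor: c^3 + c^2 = (c)*(c^2 + c) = c*(c + 1)*(c)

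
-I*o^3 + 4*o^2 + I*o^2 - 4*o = o*(o + 4*I)*(-I*o + I)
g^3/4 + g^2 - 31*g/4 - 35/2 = (g/4 + 1/2)*(g - 5)*(g + 7)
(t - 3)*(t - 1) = t^2 - 4*t + 3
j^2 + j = j*(j + 1)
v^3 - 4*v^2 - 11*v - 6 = (v - 6)*(v + 1)^2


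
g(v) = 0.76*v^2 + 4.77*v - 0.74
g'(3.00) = 9.33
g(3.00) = 20.41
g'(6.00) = 13.89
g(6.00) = 55.24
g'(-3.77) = -0.96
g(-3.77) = -7.92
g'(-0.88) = 3.43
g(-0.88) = -4.35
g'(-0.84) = 3.49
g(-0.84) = -4.21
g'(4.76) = 12.01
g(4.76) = 39.18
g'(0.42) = 5.41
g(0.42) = 1.40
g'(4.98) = 12.34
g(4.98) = 41.86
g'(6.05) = 13.97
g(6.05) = 55.94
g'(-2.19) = 1.44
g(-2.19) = -7.54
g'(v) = 1.52*v + 4.77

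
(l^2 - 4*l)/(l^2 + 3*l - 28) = l/(l + 7)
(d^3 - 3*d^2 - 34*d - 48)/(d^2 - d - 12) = (d^2 - 6*d - 16)/(d - 4)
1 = 1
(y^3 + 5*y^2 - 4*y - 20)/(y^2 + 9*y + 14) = (y^2 + 3*y - 10)/(y + 7)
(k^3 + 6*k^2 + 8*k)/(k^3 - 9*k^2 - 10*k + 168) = k*(k + 2)/(k^2 - 13*k + 42)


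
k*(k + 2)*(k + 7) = k^3 + 9*k^2 + 14*k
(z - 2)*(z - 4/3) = z^2 - 10*z/3 + 8/3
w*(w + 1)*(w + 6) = w^3 + 7*w^2 + 6*w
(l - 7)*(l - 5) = l^2 - 12*l + 35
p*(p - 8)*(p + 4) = p^3 - 4*p^2 - 32*p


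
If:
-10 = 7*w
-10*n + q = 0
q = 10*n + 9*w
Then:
No Solution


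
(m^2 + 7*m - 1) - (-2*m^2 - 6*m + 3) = 3*m^2 + 13*m - 4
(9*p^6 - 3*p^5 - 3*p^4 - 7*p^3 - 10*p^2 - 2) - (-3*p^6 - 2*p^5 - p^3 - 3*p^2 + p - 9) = 12*p^6 - p^5 - 3*p^4 - 6*p^3 - 7*p^2 - p + 7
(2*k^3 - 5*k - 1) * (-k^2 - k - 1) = -2*k^5 - 2*k^4 + 3*k^3 + 6*k^2 + 6*k + 1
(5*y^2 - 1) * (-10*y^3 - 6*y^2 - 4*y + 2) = -50*y^5 - 30*y^4 - 10*y^3 + 16*y^2 + 4*y - 2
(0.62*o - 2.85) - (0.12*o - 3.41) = 0.5*o + 0.56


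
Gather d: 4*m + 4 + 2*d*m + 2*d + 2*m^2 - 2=d*(2*m + 2) + 2*m^2 + 4*m + 2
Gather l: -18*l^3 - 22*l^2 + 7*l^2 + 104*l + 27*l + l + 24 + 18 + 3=-18*l^3 - 15*l^2 + 132*l + 45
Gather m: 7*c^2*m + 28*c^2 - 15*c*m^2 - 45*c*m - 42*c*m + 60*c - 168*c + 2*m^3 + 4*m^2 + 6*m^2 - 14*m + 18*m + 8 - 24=28*c^2 - 108*c + 2*m^3 + m^2*(10 - 15*c) + m*(7*c^2 - 87*c + 4) - 16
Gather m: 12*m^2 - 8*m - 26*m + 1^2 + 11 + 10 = 12*m^2 - 34*m + 22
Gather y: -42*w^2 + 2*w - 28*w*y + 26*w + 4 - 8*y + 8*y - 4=-42*w^2 - 28*w*y + 28*w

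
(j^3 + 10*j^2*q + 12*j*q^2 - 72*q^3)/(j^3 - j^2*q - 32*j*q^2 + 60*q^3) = (-j - 6*q)/(-j + 5*q)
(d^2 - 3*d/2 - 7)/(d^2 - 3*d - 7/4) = 2*(d + 2)/(2*d + 1)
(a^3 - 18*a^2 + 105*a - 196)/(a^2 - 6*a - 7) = (a^2 - 11*a + 28)/(a + 1)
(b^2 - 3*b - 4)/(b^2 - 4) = (b^2 - 3*b - 4)/(b^2 - 4)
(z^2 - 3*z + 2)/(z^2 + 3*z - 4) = (z - 2)/(z + 4)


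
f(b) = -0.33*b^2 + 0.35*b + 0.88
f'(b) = 0.35 - 0.66*b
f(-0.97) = 0.23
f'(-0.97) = 0.99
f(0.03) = 0.89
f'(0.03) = 0.33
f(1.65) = 0.56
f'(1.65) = -0.74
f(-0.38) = 0.70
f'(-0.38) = 0.60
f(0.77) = 0.95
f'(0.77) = -0.16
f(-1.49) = -0.37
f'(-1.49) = 1.33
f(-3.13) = -3.45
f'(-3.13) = 2.42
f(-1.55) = -0.46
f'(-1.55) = 1.37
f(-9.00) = -29.00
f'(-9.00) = 6.29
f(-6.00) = -13.10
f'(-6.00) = 4.31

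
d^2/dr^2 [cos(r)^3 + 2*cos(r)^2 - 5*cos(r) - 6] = 17*cos(r)/4 - 4*cos(2*r) - 9*cos(3*r)/4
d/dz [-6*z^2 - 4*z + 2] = -12*z - 4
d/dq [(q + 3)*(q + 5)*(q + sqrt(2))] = 3*q^2 + 2*sqrt(2)*q + 16*q + 8*sqrt(2) + 15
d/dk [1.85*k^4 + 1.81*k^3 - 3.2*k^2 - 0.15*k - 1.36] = 7.4*k^3 + 5.43*k^2 - 6.4*k - 0.15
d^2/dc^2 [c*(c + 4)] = 2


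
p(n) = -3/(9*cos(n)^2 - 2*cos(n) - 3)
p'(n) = -3*(18*sin(n)*cos(n) - 2*sin(n))/(9*cos(n)^2 - 2*cos(n) - 3)^2 = 6*(1 - 9*cos(n))*sin(n)/(-9*cos(n)^2 + 2*cos(n) + 3)^2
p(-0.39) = -1.05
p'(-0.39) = 2.06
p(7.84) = 0.99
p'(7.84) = 0.57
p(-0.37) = -1.01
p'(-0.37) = 1.83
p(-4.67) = 1.03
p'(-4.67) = 0.99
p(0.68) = -3.38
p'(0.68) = -28.80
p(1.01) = 1.98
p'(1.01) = -8.35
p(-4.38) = 2.16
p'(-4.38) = 11.57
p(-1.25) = 1.10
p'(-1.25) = 1.40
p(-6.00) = -0.89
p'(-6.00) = -1.12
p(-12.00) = -1.74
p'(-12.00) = -7.17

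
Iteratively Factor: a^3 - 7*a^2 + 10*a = (a - 2)*(a^2 - 5*a) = a*(a - 2)*(a - 5)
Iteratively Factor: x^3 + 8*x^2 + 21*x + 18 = (x + 2)*(x^2 + 6*x + 9) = (x + 2)*(x + 3)*(x + 3)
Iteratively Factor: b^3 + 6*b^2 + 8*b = (b + 2)*(b^2 + 4*b) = b*(b + 2)*(b + 4)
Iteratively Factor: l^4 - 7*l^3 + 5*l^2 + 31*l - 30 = (l - 5)*(l^3 - 2*l^2 - 5*l + 6) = (l - 5)*(l + 2)*(l^2 - 4*l + 3) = (l - 5)*(l - 1)*(l + 2)*(l - 3)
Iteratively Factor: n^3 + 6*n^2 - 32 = (n + 4)*(n^2 + 2*n - 8) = (n + 4)^2*(n - 2)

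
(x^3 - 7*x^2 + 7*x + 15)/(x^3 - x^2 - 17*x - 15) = (x - 3)/(x + 3)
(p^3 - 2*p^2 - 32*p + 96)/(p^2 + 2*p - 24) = p - 4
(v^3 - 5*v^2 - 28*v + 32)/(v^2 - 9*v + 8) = v + 4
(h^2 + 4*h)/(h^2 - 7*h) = (h + 4)/(h - 7)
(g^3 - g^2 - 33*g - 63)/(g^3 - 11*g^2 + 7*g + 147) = (g + 3)/(g - 7)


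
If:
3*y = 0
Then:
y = 0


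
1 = 1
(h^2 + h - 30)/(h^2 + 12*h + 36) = (h - 5)/(h + 6)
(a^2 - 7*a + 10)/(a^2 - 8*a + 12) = (a - 5)/(a - 6)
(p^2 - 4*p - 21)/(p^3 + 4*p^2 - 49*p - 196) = (p + 3)/(p^2 + 11*p + 28)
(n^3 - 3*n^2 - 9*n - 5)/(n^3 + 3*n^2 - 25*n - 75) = (n^2 + 2*n + 1)/(n^2 + 8*n + 15)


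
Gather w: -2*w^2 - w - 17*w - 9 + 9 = -2*w^2 - 18*w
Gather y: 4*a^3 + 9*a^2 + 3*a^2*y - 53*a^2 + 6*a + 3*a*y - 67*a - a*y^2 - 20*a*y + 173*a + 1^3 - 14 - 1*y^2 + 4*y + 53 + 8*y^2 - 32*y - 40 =4*a^3 - 44*a^2 + 112*a + y^2*(7 - a) + y*(3*a^2 - 17*a - 28)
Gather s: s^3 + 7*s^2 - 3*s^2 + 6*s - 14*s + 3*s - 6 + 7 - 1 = s^3 + 4*s^2 - 5*s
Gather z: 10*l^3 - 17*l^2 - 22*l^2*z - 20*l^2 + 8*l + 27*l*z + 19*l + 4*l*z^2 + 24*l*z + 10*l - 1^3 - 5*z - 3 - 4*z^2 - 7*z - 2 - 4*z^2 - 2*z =10*l^3 - 37*l^2 + 37*l + z^2*(4*l - 8) + z*(-22*l^2 + 51*l - 14) - 6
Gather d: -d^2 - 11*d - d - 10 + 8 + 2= -d^2 - 12*d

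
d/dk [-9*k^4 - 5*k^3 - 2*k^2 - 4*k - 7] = -36*k^3 - 15*k^2 - 4*k - 4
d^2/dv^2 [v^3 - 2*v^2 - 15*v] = 6*v - 4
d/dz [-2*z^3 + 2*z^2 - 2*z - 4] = -6*z^2 + 4*z - 2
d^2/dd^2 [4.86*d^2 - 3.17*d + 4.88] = 9.72000000000000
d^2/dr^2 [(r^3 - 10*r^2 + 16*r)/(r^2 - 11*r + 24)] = 6/(r^3 - 9*r^2 + 27*r - 27)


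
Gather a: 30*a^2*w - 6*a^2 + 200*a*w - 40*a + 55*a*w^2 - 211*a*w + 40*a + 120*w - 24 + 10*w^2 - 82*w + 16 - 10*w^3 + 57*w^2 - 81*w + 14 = a^2*(30*w - 6) + a*(55*w^2 - 11*w) - 10*w^3 + 67*w^2 - 43*w + 6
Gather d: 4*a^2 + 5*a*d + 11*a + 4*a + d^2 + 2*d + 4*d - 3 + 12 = 4*a^2 + 15*a + d^2 + d*(5*a + 6) + 9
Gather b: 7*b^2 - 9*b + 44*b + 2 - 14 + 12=7*b^2 + 35*b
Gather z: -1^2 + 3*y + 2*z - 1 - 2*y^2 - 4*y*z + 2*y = -2*y^2 + 5*y + z*(2 - 4*y) - 2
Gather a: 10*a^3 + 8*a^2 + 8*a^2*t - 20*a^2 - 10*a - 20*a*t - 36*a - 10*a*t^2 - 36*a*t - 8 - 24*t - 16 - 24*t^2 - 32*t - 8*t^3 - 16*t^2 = 10*a^3 + a^2*(8*t - 12) + a*(-10*t^2 - 56*t - 46) - 8*t^3 - 40*t^2 - 56*t - 24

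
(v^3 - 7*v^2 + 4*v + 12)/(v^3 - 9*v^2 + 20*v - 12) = (v + 1)/(v - 1)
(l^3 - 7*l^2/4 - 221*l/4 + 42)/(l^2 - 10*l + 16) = (4*l^2 + 25*l - 21)/(4*(l - 2))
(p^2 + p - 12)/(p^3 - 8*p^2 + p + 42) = (p + 4)/(p^2 - 5*p - 14)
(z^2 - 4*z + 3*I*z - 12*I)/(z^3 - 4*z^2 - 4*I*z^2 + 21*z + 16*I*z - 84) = 1/(z - 7*I)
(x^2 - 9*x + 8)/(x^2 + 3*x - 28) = (x^2 - 9*x + 8)/(x^2 + 3*x - 28)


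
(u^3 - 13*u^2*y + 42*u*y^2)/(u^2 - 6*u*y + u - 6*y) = u*(u - 7*y)/(u + 1)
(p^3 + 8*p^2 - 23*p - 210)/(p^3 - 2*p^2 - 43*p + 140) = (p + 6)/(p - 4)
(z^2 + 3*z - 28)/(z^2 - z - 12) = (z + 7)/(z + 3)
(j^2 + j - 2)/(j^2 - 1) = (j + 2)/(j + 1)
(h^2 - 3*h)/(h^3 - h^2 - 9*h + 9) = h/(h^2 + 2*h - 3)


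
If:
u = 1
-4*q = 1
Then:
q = -1/4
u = 1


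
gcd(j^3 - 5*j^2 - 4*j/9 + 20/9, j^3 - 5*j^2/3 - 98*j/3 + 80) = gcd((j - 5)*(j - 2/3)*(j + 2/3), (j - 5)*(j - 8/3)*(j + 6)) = j - 5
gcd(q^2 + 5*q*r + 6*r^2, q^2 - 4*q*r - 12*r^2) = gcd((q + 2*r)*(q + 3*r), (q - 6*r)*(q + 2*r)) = q + 2*r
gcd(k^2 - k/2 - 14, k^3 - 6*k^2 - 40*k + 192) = k - 4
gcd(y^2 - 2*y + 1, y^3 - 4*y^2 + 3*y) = y - 1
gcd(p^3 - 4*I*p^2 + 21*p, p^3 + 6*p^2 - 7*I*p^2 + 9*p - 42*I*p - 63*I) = p - 7*I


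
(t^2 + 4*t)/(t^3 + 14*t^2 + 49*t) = (t + 4)/(t^2 + 14*t + 49)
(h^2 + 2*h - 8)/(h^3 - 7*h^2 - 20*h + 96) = (h - 2)/(h^2 - 11*h + 24)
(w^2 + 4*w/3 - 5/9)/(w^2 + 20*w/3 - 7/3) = (w + 5/3)/(w + 7)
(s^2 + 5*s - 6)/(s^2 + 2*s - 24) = (s - 1)/(s - 4)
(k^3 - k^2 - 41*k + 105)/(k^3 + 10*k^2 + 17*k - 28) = (k^2 - 8*k + 15)/(k^2 + 3*k - 4)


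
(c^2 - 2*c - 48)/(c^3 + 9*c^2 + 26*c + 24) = (c^2 - 2*c - 48)/(c^3 + 9*c^2 + 26*c + 24)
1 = 1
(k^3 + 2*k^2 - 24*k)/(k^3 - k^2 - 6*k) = (-k^2 - 2*k + 24)/(-k^2 + k + 6)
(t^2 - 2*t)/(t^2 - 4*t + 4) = t/(t - 2)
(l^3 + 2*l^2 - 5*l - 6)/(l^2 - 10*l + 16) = (l^2 + 4*l + 3)/(l - 8)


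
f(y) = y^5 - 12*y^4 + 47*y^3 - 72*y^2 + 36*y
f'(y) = 5*y^4 - 48*y^3 + 141*y^2 - 144*y + 36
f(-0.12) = -5.44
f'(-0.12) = 55.39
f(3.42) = -12.73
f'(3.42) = -43.34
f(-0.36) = -24.69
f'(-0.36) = 108.44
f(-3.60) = -5875.75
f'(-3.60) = 5461.06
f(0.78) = 2.43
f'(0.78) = -11.46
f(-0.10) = -4.37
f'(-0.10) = 51.86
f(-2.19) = -1244.23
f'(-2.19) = 1646.79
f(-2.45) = -1732.20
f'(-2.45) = 2121.20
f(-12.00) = -589680.00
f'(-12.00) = 208692.00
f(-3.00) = -3240.00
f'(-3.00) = 3438.00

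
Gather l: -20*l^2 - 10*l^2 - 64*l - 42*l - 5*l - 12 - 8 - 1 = -30*l^2 - 111*l - 21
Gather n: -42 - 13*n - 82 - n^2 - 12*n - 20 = -n^2 - 25*n - 144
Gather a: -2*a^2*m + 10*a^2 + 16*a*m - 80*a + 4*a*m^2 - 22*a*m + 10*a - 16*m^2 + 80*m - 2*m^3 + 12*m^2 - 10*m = a^2*(10 - 2*m) + a*(4*m^2 - 6*m - 70) - 2*m^3 - 4*m^2 + 70*m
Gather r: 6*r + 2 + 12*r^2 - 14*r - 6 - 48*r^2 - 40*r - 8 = -36*r^2 - 48*r - 12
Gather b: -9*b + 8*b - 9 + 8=-b - 1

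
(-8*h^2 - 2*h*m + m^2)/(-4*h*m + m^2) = (2*h + m)/m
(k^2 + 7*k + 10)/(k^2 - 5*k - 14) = (k + 5)/(k - 7)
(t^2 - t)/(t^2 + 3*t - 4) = t/(t + 4)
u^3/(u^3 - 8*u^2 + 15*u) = u^2/(u^2 - 8*u + 15)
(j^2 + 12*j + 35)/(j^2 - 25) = (j + 7)/(j - 5)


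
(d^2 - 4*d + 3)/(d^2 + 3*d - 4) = (d - 3)/(d + 4)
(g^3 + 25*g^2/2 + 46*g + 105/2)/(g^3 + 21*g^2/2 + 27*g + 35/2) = (g + 3)/(g + 1)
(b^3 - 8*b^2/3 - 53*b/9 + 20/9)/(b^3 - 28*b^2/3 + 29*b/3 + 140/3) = (b - 1/3)/(b - 7)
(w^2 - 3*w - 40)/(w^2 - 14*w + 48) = (w + 5)/(w - 6)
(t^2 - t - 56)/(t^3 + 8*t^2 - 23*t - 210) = (t - 8)/(t^2 + t - 30)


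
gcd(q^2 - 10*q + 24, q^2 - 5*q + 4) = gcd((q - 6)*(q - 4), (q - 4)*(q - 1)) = q - 4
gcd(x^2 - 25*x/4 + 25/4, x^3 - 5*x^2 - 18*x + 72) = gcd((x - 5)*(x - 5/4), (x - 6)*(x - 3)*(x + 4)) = 1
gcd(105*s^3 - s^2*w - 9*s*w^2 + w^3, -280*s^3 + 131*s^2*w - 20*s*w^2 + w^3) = 35*s^2 - 12*s*w + w^2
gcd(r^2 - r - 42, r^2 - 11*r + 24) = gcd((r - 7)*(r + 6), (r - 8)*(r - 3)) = 1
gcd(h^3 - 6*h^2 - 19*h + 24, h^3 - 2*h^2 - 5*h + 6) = h - 1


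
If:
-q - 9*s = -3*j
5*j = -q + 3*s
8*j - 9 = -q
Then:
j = 9/5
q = -27/5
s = 6/5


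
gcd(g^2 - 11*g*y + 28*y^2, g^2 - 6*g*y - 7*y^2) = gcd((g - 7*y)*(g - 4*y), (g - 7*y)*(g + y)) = -g + 7*y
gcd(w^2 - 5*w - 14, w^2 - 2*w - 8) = w + 2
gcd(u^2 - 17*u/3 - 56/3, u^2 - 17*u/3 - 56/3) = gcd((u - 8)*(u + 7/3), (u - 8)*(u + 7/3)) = u^2 - 17*u/3 - 56/3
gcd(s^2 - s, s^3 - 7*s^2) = s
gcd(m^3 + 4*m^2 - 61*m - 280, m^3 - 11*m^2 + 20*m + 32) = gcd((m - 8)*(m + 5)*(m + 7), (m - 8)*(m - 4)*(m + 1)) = m - 8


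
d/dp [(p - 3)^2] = 2*p - 6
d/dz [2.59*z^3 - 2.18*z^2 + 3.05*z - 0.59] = 7.77*z^2 - 4.36*z + 3.05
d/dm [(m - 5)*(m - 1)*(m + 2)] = 3*m^2 - 8*m - 7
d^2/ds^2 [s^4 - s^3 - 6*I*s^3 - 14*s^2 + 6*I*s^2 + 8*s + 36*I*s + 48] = 12*s^2 + s*(-6 - 36*I) - 28 + 12*I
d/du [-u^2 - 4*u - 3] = -2*u - 4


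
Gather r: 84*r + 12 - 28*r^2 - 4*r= -28*r^2 + 80*r + 12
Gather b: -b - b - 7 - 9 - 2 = -2*b - 18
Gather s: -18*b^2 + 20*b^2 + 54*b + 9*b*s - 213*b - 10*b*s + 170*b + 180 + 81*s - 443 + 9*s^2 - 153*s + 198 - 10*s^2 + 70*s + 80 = 2*b^2 + 11*b - s^2 + s*(-b - 2) + 15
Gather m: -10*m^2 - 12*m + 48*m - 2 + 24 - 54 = -10*m^2 + 36*m - 32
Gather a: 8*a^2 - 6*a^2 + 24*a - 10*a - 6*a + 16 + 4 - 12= 2*a^2 + 8*a + 8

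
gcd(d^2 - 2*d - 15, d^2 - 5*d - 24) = d + 3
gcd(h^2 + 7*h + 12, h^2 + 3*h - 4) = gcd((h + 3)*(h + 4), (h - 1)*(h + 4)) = h + 4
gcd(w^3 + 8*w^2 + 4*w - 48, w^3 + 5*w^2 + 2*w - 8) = w + 4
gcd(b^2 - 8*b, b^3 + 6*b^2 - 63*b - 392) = b - 8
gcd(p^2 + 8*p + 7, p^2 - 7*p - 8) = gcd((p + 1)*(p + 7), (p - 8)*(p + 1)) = p + 1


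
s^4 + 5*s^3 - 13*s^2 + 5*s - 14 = (s - 2)*(s + 7)*(s - I)*(s + I)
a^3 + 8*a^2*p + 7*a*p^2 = a*(a + p)*(a + 7*p)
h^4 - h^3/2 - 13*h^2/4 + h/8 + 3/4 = (h - 2)*(h - 1/2)*(h + 1/2)*(h + 3/2)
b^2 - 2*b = b*(b - 2)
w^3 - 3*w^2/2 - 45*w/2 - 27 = (w - 6)*(w + 3/2)*(w + 3)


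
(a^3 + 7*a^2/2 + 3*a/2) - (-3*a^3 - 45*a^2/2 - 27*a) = 4*a^3 + 26*a^2 + 57*a/2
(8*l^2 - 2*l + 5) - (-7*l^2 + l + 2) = 15*l^2 - 3*l + 3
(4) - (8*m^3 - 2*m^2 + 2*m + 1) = -8*m^3 + 2*m^2 - 2*m + 3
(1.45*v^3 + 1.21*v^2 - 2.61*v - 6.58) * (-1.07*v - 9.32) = -1.5515*v^4 - 14.8087*v^3 - 8.4845*v^2 + 31.3658*v + 61.3256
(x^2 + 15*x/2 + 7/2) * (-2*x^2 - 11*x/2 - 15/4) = -2*x^4 - 41*x^3/2 - 52*x^2 - 379*x/8 - 105/8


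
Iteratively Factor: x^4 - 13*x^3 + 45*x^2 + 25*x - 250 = (x - 5)*(x^3 - 8*x^2 + 5*x + 50) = (x - 5)^2*(x^2 - 3*x - 10) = (x - 5)^3*(x + 2)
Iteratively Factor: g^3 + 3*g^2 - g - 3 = (g - 1)*(g^2 + 4*g + 3) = (g - 1)*(g + 3)*(g + 1)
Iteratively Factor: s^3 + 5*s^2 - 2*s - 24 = (s + 4)*(s^2 + s - 6) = (s - 2)*(s + 4)*(s + 3)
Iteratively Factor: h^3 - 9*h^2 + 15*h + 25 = (h - 5)*(h^2 - 4*h - 5) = (h - 5)^2*(h + 1)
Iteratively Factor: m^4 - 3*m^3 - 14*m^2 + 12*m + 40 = (m - 2)*(m^3 - m^2 - 16*m - 20) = (m - 2)*(m + 2)*(m^2 - 3*m - 10) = (m - 2)*(m + 2)^2*(m - 5)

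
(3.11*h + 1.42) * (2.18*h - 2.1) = 6.7798*h^2 - 3.4354*h - 2.982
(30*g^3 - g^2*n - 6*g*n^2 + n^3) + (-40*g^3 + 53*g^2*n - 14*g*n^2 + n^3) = -10*g^3 + 52*g^2*n - 20*g*n^2 + 2*n^3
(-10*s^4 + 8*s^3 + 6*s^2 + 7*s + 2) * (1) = -10*s^4 + 8*s^3 + 6*s^2 + 7*s + 2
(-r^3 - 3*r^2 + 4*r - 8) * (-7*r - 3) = 7*r^4 + 24*r^3 - 19*r^2 + 44*r + 24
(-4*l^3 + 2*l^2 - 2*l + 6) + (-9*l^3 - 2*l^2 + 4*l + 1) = -13*l^3 + 2*l + 7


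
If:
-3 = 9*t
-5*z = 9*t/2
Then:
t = -1/3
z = 3/10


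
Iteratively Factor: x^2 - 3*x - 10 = (x - 5)*(x + 2)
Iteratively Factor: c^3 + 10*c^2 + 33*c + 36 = (c + 4)*(c^2 + 6*c + 9) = (c + 3)*(c + 4)*(c + 3)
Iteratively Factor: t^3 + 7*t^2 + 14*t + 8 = (t + 2)*(t^2 + 5*t + 4) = (t + 1)*(t + 2)*(t + 4)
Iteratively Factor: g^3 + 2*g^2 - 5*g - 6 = (g + 1)*(g^2 + g - 6) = (g + 1)*(g + 3)*(g - 2)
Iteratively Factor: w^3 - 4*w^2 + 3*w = (w - 1)*(w^2 - 3*w) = (w - 3)*(w - 1)*(w)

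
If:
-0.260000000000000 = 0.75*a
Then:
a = -0.35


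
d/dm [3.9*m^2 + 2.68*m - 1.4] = 7.8*m + 2.68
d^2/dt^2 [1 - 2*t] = 0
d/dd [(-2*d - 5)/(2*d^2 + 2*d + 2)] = (-d^2 - d + (2*d + 1)*(2*d + 5)/2 - 1)/(d^2 + d + 1)^2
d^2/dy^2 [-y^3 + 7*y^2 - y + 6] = 14 - 6*y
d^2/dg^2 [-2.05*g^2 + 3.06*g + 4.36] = -4.10000000000000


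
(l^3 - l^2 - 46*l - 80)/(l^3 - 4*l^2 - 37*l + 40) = (l + 2)/(l - 1)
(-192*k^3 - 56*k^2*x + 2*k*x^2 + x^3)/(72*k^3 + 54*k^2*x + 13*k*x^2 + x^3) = (-8*k + x)/(3*k + x)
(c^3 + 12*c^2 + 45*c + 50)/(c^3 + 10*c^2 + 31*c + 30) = (c + 5)/(c + 3)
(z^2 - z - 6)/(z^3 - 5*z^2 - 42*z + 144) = (z + 2)/(z^2 - 2*z - 48)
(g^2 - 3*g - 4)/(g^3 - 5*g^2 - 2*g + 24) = (g + 1)/(g^2 - g - 6)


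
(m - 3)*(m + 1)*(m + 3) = m^3 + m^2 - 9*m - 9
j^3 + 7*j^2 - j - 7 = (j - 1)*(j + 1)*(j + 7)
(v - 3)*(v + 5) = v^2 + 2*v - 15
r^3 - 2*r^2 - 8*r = r*(r - 4)*(r + 2)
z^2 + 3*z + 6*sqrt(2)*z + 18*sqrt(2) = (z + 3)*(z + 6*sqrt(2))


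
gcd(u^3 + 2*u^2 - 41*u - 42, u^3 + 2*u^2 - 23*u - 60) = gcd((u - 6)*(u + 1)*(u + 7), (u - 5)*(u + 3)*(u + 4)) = 1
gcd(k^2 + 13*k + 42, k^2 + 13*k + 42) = k^2 + 13*k + 42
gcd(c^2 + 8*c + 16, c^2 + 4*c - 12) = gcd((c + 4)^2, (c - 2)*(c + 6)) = 1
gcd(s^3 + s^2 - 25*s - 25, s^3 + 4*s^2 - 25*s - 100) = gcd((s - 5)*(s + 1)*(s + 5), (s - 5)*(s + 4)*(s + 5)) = s^2 - 25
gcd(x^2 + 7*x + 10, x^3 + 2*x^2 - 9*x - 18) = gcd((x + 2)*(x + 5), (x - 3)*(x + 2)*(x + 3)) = x + 2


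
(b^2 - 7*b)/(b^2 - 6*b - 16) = b*(7 - b)/(-b^2 + 6*b + 16)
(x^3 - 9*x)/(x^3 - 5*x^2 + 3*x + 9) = x*(x + 3)/(x^2 - 2*x - 3)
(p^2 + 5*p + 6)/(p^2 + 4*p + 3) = (p + 2)/(p + 1)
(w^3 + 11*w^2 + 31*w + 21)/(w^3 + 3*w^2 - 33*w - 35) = (w + 3)/(w - 5)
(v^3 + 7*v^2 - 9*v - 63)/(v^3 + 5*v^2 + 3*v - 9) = (v^2 + 4*v - 21)/(v^2 + 2*v - 3)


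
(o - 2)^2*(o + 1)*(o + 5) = o^4 + 2*o^3 - 15*o^2 + 4*o + 20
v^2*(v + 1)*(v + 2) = v^4 + 3*v^3 + 2*v^2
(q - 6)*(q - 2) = q^2 - 8*q + 12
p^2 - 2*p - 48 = (p - 8)*(p + 6)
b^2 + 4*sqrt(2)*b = b*(b + 4*sqrt(2))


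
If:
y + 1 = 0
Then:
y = -1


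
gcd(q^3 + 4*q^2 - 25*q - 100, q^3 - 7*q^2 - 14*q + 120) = q^2 - q - 20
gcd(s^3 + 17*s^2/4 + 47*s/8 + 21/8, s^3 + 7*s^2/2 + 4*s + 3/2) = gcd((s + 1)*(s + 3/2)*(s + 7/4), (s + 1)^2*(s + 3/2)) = s^2 + 5*s/2 + 3/2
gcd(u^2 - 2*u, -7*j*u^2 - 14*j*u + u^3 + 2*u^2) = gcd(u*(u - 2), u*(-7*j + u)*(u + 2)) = u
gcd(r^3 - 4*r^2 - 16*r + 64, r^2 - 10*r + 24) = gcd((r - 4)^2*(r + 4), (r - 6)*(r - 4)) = r - 4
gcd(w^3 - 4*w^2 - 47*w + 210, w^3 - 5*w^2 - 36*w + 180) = w^2 - 11*w + 30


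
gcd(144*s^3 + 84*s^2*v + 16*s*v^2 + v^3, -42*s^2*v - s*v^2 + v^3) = 6*s + v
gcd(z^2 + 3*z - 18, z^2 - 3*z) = z - 3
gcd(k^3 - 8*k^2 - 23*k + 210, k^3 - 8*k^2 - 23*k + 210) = k^3 - 8*k^2 - 23*k + 210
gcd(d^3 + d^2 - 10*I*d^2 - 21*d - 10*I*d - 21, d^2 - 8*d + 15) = 1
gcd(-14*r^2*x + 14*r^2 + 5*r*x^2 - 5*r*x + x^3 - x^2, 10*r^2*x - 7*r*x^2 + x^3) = -2*r + x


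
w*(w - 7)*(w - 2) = w^3 - 9*w^2 + 14*w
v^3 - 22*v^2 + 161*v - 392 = (v - 8)*(v - 7)^2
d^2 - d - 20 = (d - 5)*(d + 4)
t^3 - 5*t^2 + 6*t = t*(t - 3)*(t - 2)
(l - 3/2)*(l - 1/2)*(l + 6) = l^3 + 4*l^2 - 45*l/4 + 9/2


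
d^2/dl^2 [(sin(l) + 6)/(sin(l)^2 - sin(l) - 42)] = (-7*sin(l) + cos(l)^2 + 1)/(sin(l) - 7)^3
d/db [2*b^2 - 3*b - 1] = 4*b - 3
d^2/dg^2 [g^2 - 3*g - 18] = 2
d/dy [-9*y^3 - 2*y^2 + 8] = y*(-27*y - 4)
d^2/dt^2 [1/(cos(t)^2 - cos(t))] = (-(1 - cos(2*t))^2 - 15*cos(t)/4 - 3*cos(2*t)/2 + 3*cos(3*t)/4 + 9/2)/((cos(t) - 1)^3*cos(t)^3)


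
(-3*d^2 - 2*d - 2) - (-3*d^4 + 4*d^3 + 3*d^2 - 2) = 3*d^4 - 4*d^3 - 6*d^2 - 2*d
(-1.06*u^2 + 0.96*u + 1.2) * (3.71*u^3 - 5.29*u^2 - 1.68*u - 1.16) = -3.9326*u^5 + 9.169*u^4 + 1.1544*u^3 - 6.7312*u^2 - 3.1296*u - 1.392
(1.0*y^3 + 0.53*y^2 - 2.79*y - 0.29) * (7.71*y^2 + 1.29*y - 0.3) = 7.71*y^5 + 5.3763*y^4 - 21.1272*y^3 - 5.994*y^2 + 0.4629*y + 0.087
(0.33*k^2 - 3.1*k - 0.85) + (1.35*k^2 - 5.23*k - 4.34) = 1.68*k^2 - 8.33*k - 5.19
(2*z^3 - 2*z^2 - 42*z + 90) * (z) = 2*z^4 - 2*z^3 - 42*z^2 + 90*z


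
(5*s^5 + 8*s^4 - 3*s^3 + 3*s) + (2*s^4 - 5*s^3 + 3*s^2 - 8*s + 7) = 5*s^5 + 10*s^4 - 8*s^3 + 3*s^2 - 5*s + 7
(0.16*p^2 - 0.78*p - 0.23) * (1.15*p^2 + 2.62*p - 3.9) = 0.184*p^4 - 0.4778*p^3 - 2.9321*p^2 + 2.4394*p + 0.897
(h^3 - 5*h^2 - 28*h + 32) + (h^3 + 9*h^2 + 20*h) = 2*h^3 + 4*h^2 - 8*h + 32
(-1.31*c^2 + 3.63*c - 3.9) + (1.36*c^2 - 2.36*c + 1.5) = 0.05*c^2 + 1.27*c - 2.4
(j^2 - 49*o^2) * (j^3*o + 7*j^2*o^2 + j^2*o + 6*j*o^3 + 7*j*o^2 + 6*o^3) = j^5*o + 7*j^4*o^2 + j^4*o - 43*j^3*o^3 + 7*j^3*o^2 - 343*j^2*o^4 - 43*j^2*o^3 - 294*j*o^5 - 343*j*o^4 - 294*o^5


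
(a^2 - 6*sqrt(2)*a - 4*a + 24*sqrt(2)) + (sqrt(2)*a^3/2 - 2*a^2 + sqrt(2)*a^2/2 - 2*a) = sqrt(2)*a^3/2 - a^2 + sqrt(2)*a^2/2 - 6*sqrt(2)*a - 6*a + 24*sqrt(2)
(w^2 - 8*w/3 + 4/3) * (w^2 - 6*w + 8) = w^4 - 26*w^3/3 + 76*w^2/3 - 88*w/3 + 32/3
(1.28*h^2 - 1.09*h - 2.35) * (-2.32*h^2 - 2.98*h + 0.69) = -2.9696*h^4 - 1.2856*h^3 + 9.5834*h^2 + 6.2509*h - 1.6215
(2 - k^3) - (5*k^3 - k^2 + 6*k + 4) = -6*k^3 + k^2 - 6*k - 2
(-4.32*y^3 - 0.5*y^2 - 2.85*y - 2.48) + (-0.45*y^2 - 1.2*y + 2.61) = -4.32*y^3 - 0.95*y^2 - 4.05*y + 0.13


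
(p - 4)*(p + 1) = p^2 - 3*p - 4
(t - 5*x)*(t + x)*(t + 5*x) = t^3 + t^2*x - 25*t*x^2 - 25*x^3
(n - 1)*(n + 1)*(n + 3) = n^3 + 3*n^2 - n - 3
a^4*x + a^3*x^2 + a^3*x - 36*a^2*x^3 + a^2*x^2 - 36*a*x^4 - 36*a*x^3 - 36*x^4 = (a - 6*x)*(a + x)*(a + 6*x)*(a*x + x)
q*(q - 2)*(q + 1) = q^3 - q^2 - 2*q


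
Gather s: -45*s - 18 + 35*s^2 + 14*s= 35*s^2 - 31*s - 18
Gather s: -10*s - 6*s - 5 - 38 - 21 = -16*s - 64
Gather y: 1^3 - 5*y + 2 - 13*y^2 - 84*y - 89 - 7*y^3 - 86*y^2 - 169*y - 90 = -7*y^3 - 99*y^2 - 258*y - 176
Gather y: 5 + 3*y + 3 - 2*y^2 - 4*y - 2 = -2*y^2 - y + 6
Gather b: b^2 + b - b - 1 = b^2 - 1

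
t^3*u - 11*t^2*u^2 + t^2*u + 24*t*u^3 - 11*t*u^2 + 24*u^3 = (t - 8*u)*(t - 3*u)*(t*u + u)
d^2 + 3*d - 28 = (d - 4)*(d + 7)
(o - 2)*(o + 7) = o^2 + 5*o - 14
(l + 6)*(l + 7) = l^2 + 13*l + 42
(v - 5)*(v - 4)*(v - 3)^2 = v^4 - 15*v^3 + 83*v^2 - 201*v + 180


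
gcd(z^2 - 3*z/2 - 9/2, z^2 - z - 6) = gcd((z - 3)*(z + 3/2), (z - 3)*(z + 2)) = z - 3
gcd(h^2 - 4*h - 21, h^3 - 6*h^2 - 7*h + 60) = h + 3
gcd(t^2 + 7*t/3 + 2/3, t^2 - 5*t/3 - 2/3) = t + 1/3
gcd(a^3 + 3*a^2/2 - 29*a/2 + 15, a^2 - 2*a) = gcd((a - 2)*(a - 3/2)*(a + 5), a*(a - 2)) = a - 2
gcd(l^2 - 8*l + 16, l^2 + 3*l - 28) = l - 4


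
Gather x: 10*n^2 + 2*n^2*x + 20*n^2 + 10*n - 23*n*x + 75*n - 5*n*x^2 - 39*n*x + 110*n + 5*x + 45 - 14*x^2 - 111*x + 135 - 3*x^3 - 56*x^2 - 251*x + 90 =30*n^2 + 195*n - 3*x^3 + x^2*(-5*n - 70) + x*(2*n^2 - 62*n - 357) + 270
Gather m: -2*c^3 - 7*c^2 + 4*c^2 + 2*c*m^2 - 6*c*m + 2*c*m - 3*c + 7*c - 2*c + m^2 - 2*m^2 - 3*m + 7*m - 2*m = -2*c^3 - 3*c^2 + 2*c + m^2*(2*c - 1) + m*(2 - 4*c)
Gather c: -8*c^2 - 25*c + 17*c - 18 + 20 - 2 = -8*c^2 - 8*c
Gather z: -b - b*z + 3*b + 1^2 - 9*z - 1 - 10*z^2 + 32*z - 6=2*b - 10*z^2 + z*(23 - b) - 6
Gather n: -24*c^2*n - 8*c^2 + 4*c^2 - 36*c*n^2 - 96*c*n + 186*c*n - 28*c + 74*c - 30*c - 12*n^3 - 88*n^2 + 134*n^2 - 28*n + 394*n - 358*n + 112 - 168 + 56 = -4*c^2 + 16*c - 12*n^3 + n^2*(46 - 36*c) + n*(-24*c^2 + 90*c + 8)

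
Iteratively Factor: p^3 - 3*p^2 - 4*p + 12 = (p - 3)*(p^2 - 4) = (p - 3)*(p - 2)*(p + 2)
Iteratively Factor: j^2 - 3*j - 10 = (j + 2)*(j - 5)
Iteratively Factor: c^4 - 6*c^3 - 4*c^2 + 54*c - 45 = (c + 3)*(c^3 - 9*c^2 + 23*c - 15) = (c - 3)*(c + 3)*(c^2 - 6*c + 5) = (c - 3)*(c - 1)*(c + 3)*(c - 5)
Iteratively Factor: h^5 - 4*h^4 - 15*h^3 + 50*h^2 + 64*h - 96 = (h - 1)*(h^4 - 3*h^3 - 18*h^2 + 32*h + 96) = (h - 1)*(h + 2)*(h^3 - 5*h^2 - 8*h + 48) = (h - 4)*(h - 1)*(h + 2)*(h^2 - h - 12) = (h - 4)^2*(h - 1)*(h + 2)*(h + 3)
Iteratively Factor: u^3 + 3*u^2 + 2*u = (u + 1)*(u^2 + 2*u) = u*(u + 1)*(u + 2)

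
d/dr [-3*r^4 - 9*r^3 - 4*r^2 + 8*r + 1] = -12*r^3 - 27*r^2 - 8*r + 8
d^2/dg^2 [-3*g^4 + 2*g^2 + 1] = 4 - 36*g^2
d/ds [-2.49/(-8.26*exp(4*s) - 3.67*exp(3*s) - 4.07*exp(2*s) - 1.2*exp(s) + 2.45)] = (-82.2696*exp(3*s) - 27.4149*exp(2*s) - 20.2686*exp(s) - 2.988)*exp(s)/(8.26*exp(4*s) + 3.67*exp(3*s) + 4.07*exp(2*s) + 1.2*exp(s) - 2.45)^2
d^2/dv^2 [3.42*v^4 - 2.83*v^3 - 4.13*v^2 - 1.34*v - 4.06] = 41.04*v^2 - 16.98*v - 8.26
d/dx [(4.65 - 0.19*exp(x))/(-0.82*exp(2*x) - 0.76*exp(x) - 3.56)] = (-0.1558*exp(2*x) + 7.626*exp(x) + 4.2104)*exp(x)/(0.6724*exp(4*x) + 1.2464*exp(3*x) + 6.416*exp(2*x) + 5.4112*exp(x) + 12.6736)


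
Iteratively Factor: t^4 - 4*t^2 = (t - 2)*(t^3 + 2*t^2) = (t - 2)*(t + 2)*(t^2) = t*(t - 2)*(t + 2)*(t)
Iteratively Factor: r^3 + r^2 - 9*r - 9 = (r - 3)*(r^2 + 4*r + 3) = (r - 3)*(r + 1)*(r + 3)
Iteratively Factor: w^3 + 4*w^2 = (w)*(w^2 + 4*w) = w*(w + 4)*(w)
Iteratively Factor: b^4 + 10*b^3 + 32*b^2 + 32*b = (b + 2)*(b^3 + 8*b^2 + 16*b) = b*(b + 2)*(b^2 + 8*b + 16) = b*(b + 2)*(b + 4)*(b + 4)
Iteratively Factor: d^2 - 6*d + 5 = (d - 1)*(d - 5)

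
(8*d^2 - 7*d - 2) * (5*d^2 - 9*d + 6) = 40*d^4 - 107*d^3 + 101*d^2 - 24*d - 12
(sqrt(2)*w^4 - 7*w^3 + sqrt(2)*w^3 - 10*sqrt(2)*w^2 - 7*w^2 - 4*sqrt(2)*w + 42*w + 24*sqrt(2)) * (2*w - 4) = 2*sqrt(2)*w^5 - 14*w^4 - 2*sqrt(2)*w^4 - 24*sqrt(2)*w^3 + 14*w^3 + 32*sqrt(2)*w^2 + 112*w^2 - 168*w + 64*sqrt(2)*w - 96*sqrt(2)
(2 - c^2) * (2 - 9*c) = 9*c^3 - 2*c^2 - 18*c + 4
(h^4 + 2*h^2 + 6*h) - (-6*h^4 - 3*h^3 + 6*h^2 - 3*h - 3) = 7*h^4 + 3*h^3 - 4*h^2 + 9*h + 3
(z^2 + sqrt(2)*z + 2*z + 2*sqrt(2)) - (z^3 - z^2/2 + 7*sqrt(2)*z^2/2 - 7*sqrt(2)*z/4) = -z^3 - 7*sqrt(2)*z^2/2 + 3*z^2/2 + 2*z + 11*sqrt(2)*z/4 + 2*sqrt(2)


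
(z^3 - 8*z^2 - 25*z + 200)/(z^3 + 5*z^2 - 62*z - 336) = (z^2 - 25)/(z^2 + 13*z + 42)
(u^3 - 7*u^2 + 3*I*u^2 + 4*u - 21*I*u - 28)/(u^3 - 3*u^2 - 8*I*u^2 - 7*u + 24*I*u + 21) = (u^2 + u*(-7 + 4*I) - 28*I)/(u^2 - u*(3 + 7*I) + 21*I)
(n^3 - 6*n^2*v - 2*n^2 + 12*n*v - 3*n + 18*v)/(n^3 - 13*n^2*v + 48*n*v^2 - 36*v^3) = (n^2 - 2*n - 3)/(n^2 - 7*n*v + 6*v^2)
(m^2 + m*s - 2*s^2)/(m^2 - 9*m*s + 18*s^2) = (m^2 + m*s - 2*s^2)/(m^2 - 9*m*s + 18*s^2)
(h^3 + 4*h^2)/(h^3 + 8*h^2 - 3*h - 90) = h^2*(h + 4)/(h^3 + 8*h^2 - 3*h - 90)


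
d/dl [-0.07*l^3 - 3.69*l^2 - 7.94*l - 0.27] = -0.21*l^2 - 7.38*l - 7.94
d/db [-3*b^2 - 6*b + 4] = -6*b - 6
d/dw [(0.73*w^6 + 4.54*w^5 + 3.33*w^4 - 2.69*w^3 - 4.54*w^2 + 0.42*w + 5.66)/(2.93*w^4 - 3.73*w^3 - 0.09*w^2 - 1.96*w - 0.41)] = (4.2778*w^9 + 5.13349999999999*w^8 - 34.1312*w^7 - 12.919*w^6 - 11.3844*w^5 - 49.2713*w^4 - 58.1184*w^3 + 75.5803*w^2 + 4.7416*w + 10.9214)/(8.5849*w^8 - 21.8578*w^7 + 13.3855*w^6 - 10.8142*w^5 + 12.2271*w^4 + 3.4114*w^3 + 3.9154*w^2 + 1.6072*w + 0.1681)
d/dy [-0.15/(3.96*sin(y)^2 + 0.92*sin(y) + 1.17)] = (1.188*sin(y) + 0.138)*cos(y)/(3.96*sin(y)^2 + 0.92*sin(y) + 1.17)^2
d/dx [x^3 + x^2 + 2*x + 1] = 3*x^2 + 2*x + 2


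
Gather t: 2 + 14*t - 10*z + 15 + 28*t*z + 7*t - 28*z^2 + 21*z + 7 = t*(28*z + 21) - 28*z^2 + 11*z + 24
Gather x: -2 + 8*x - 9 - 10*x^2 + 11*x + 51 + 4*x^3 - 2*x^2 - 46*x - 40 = 4*x^3 - 12*x^2 - 27*x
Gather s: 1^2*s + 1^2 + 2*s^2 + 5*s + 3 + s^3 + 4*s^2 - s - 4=s^3 + 6*s^2 + 5*s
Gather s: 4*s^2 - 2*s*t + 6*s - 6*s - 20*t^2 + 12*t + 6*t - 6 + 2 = 4*s^2 - 2*s*t - 20*t^2 + 18*t - 4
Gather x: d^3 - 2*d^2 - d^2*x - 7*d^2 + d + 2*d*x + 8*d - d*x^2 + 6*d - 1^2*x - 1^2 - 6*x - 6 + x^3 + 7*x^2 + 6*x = d^3 - 9*d^2 + 15*d + x^3 + x^2*(7 - d) + x*(-d^2 + 2*d - 1) - 7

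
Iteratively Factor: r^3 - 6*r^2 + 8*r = (r - 4)*(r^2 - 2*r) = (r - 4)*(r - 2)*(r)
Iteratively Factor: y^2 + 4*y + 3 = (y + 1)*(y + 3)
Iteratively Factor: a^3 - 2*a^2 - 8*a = (a)*(a^2 - 2*a - 8) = a*(a - 4)*(a + 2)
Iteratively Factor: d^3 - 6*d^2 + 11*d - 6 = (d - 3)*(d^2 - 3*d + 2) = (d - 3)*(d - 1)*(d - 2)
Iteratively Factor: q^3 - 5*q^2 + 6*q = (q - 3)*(q^2 - 2*q) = (q - 3)*(q - 2)*(q)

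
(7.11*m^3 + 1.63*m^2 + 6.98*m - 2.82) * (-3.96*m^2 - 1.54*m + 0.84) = -28.1556*m^5 - 17.4042*m^4 - 24.1786*m^3 + 1.7872*m^2 + 10.206*m - 2.3688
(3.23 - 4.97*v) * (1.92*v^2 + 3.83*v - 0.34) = -9.5424*v^3 - 12.8335*v^2 + 14.0607*v - 1.0982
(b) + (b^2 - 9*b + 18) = b^2 - 8*b + 18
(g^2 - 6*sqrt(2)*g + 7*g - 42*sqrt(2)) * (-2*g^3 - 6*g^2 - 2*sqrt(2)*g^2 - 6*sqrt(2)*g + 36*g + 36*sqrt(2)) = -2*g^5 - 20*g^4 + 10*sqrt(2)*g^4 + 18*g^3 + 100*sqrt(2)*g^3 + 30*sqrt(2)*g^2 + 492*g^2 - 1260*sqrt(2)*g + 72*g - 3024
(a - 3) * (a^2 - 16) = a^3 - 3*a^2 - 16*a + 48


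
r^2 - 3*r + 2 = (r - 2)*(r - 1)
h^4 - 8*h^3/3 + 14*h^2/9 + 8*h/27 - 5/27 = (h - 5/3)*(h - 1)*(h - 1/3)*(h + 1/3)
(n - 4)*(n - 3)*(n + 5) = n^3 - 2*n^2 - 23*n + 60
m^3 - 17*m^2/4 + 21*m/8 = m*(m - 7/2)*(m - 3/4)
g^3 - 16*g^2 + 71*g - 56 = (g - 8)*(g - 7)*(g - 1)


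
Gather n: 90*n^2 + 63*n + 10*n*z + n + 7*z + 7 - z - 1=90*n^2 + n*(10*z + 64) + 6*z + 6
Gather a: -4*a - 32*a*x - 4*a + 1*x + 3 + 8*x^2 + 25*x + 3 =a*(-32*x - 8) + 8*x^2 + 26*x + 6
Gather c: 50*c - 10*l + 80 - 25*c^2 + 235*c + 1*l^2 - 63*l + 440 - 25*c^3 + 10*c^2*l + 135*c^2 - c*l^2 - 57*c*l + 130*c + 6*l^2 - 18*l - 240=-25*c^3 + c^2*(10*l + 110) + c*(-l^2 - 57*l + 415) + 7*l^2 - 91*l + 280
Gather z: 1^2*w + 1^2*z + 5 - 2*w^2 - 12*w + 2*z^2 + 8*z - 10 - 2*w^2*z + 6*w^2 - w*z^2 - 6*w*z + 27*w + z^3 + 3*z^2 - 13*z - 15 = 4*w^2 + 16*w + z^3 + z^2*(5 - w) + z*(-2*w^2 - 6*w - 4) - 20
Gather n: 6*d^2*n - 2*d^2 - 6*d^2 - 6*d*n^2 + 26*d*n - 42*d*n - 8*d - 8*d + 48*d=-8*d^2 - 6*d*n^2 + 32*d + n*(6*d^2 - 16*d)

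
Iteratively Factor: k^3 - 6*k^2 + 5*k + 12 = (k - 4)*(k^2 - 2*k - 3) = (k - 4)*(k + 1)*(k - 3)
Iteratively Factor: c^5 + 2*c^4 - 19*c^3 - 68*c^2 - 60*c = (c + 2)*(c^4 - 19*c^2 - 30*c) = (c - 5)*(c + 2)*(c^3 + 5*c^2 + 6*c) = (c - 5)*(c + 2)^2*(c^2 + 3*c) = c*(c - 5)*(c + 2)^2*(c + 3)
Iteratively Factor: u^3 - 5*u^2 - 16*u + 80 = (u - 5)*(u^2 - 16) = (u - 5)*(u - 4)*(u + 4)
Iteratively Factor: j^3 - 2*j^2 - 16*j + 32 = (j - 2)*(j^2 - 16) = (j - 4)*(j - 2)*(j + 4)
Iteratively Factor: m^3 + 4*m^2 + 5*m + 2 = (m + 1)*(m^2 + 3*m + 2) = (m + 1)*(m + 2)*(m + 1)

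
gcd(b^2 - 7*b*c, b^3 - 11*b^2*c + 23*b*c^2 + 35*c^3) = b - 7*c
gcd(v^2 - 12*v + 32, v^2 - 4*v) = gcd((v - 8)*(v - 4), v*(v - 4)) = v - 4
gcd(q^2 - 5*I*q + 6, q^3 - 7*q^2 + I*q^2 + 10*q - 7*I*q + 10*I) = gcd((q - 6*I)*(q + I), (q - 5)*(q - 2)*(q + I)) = q + I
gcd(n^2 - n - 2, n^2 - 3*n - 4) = n + 1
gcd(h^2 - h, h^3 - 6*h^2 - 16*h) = h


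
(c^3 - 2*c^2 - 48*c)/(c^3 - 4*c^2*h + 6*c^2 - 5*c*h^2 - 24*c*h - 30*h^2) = c*(c - 8)/(c^2 - 4*c*h - 5*h^2)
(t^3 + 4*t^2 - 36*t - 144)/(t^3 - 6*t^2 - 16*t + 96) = (t + 6)/(t - 4)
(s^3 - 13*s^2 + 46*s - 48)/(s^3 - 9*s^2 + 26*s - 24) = (s - 8)/(s - 4)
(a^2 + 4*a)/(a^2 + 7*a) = (a + 4)/(a + 7)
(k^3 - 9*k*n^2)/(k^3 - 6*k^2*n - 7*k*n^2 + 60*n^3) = k*(k - 3*n)/(k^2 - 9*k*n + 20*n^2)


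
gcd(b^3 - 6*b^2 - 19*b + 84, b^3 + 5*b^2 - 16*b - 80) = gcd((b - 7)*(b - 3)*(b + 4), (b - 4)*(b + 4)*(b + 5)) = b + 4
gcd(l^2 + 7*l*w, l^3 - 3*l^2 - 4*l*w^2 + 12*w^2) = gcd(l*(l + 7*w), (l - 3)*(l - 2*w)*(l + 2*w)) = 1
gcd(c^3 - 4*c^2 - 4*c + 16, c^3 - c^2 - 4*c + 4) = c^2 - 4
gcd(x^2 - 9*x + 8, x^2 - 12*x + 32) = x - 8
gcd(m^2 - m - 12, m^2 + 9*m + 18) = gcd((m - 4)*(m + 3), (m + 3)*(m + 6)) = m + 3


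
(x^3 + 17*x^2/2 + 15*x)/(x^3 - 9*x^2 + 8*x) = (x^2 + 17*x/2 + 15)/(x^2 - 9*x + 8)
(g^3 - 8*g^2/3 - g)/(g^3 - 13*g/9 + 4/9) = 3*g*(3*g^2 - 8*g - 3)/(9*g^3 - 13*g + 4)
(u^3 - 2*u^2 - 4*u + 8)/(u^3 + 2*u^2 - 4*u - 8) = (u - 2)/(u + 2)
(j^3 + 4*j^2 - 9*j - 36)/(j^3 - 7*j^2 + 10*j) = (j^3 + 4*j^2 - 9*j - 36)/(j*(j^2 - 7*j + 10))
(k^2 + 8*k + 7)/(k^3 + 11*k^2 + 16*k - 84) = (k + 1)/(k^2 + 4*k - 12)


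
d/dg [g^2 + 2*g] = 2*g + 2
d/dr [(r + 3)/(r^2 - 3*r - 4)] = (-r^2 - 6*r + 5)/(r^4 - 6*r^3 + r^2 + 24*r + 16)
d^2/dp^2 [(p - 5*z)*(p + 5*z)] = 2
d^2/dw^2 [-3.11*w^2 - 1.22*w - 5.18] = -6.22000000000000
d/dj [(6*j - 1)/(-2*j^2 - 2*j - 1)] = 4*(3*j^2 - j - 2)/(4*j^4 + 8*j^3 + 8*j^2 + 4*j + 1)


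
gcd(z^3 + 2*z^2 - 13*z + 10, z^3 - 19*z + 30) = z^2 + 3*z - 10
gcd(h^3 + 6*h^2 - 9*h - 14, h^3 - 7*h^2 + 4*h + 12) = h^2 - h - 2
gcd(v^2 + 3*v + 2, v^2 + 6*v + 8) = v + 2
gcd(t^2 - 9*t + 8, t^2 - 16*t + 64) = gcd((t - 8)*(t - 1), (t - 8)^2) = t - 8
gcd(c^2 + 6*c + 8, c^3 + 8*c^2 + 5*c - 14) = c + 2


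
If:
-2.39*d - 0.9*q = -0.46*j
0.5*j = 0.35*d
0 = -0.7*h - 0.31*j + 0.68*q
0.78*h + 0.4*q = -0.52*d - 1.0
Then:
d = 0.42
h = -1.07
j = 0.29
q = -0.96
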